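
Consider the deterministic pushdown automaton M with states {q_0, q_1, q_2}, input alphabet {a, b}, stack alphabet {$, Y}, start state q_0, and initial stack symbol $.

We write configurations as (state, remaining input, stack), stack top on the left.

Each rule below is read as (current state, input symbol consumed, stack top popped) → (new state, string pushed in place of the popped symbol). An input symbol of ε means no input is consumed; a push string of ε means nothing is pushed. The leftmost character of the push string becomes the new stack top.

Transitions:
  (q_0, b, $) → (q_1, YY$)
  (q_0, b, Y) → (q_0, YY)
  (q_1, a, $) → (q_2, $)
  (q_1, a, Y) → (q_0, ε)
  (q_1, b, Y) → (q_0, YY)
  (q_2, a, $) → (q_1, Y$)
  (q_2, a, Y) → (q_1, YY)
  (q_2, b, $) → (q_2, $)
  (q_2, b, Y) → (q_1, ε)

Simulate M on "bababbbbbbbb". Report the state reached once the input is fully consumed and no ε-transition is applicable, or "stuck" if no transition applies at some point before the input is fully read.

(q_0, bababbbbbbbb, $)
  read b, top $: go to q_1, push YY$ → (q_1, ababbbbbbbb, YY$)
  read a, top Y: go to q_0, push ε → (q_0, babbbbbbbb, Y$)
  read b, top Y: go to q_0, push YY → (q_0, abbbbbbbb, YY$)
No transition for (q_0, a, top Y); M blocks with input abbbbbbbb remaining.

stuck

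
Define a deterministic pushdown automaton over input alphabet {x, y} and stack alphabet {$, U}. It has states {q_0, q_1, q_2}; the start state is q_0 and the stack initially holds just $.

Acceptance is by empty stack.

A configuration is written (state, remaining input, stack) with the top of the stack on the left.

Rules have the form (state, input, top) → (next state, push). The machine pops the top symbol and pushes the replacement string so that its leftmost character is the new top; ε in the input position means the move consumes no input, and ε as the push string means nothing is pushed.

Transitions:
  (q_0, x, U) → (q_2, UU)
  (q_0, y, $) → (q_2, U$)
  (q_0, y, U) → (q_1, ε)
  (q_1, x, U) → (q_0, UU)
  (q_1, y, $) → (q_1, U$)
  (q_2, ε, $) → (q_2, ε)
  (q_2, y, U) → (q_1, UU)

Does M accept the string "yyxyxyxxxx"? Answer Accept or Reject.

(q_0, yyxyxyxxxx, $)
  read y, top $: go to q_2, push U$ → (q_2, yxyxyxxxx, U$)
  read y, top U: go to q_1, push UU → (q_1, xyxyxxxx, UU$)
  read x, top U: go to q_0, push UU → (q_0, yxyxxxx, UUU$)
  read y, top U: go to q_1, push ε → (q_1, xyxxxx, UU$)
  read x, top U: go to q_0, push UU → (q_0, yxxxx, UUU$)
  read y, top U: go to q_1, push ε → (q_1, xxxx, UU$)
  read x, top U: go to q_0, push UU → (q_0, xxx, UUU$)
  read x, top U: go to q_2, push UU → (q_2, xx, UUUU$)
No transition applies at (q_2, xx, UUUU$); input not fully consumed.

Reject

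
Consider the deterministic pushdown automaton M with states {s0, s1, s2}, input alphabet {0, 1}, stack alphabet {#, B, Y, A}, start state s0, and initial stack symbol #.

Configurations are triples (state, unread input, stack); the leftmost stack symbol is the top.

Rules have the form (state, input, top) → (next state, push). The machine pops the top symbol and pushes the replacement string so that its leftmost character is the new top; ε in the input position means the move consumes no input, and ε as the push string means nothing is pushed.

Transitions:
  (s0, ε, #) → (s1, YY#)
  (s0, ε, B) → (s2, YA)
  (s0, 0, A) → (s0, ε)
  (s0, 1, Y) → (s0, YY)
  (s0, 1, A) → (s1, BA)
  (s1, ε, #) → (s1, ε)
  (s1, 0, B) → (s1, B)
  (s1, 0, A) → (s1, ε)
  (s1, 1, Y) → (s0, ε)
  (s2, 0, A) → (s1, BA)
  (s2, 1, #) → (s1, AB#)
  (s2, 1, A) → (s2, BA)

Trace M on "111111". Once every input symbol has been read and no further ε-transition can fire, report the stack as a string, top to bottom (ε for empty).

YYYYYY#

(s0, 111111, #)
  ε-move, top #: go to s1, push YY# → (s1, 111111, YY#)
  read 1, top Y: go to s0, push ε → (s0, 11111, Y#)
  read 1, top Y: go to s0, push YY → (s0, 1111, YY#)
  read 1, top Y: go to s0, push YY → (s0, 111, YYY#)
  read 1, top Y: go to s0, push YY → (s0, 11, YYYY#)
  read 1, top Y: go to s0, push YY → (s0, 1, YYYYY#)
  read 1, top Y: go to s0, push YY → (s0, ε, YYYYYY#)
All input consumed in state s0 with stack YYYYYY#.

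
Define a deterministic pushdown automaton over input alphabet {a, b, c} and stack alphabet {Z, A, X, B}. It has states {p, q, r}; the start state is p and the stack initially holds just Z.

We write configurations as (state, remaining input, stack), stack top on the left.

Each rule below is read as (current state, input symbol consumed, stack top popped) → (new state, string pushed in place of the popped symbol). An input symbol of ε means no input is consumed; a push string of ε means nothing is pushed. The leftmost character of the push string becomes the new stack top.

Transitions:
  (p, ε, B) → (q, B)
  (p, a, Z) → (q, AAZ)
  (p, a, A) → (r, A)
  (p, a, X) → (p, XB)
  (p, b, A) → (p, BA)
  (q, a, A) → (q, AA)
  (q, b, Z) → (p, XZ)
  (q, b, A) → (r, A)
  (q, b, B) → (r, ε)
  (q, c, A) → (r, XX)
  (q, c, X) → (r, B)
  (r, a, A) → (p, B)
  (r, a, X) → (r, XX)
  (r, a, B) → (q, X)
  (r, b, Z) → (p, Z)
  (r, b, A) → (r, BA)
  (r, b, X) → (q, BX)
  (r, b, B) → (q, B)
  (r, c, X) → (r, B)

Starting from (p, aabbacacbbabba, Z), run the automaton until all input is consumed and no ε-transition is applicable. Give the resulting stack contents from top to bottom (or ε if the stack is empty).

(p, aabbacacbbabba, Z) ⊢ (q, abbacacbbabba, AAZ) ⊢ (q, bbacacbbabba, AAAZ) ⊢ (r, bacacbbabba, AAAZ) ⊢ (r, acacbbabba, BAAAZ) ⊢ (q, cacbbabba, XAAAZ) ⊢ (r, acbbabba, BAAAZ) ⊢ (q, cbbabba, XAAAZ) ⊢ (r, bbabba, BAAAZ) ⊢ (q, babba, BAAAZ) ⊢ (r, abba, AAAZ) ⊢ (p, bba, BAAZ) ⊢ (q, bba, BAAZ) ⊢ (r, ba, AAZ) ⊢ (r, a, BAAZ) ⊢ (q, ε, XAAZ)
All input consumed in state q with stack XAAZ.

XAAZ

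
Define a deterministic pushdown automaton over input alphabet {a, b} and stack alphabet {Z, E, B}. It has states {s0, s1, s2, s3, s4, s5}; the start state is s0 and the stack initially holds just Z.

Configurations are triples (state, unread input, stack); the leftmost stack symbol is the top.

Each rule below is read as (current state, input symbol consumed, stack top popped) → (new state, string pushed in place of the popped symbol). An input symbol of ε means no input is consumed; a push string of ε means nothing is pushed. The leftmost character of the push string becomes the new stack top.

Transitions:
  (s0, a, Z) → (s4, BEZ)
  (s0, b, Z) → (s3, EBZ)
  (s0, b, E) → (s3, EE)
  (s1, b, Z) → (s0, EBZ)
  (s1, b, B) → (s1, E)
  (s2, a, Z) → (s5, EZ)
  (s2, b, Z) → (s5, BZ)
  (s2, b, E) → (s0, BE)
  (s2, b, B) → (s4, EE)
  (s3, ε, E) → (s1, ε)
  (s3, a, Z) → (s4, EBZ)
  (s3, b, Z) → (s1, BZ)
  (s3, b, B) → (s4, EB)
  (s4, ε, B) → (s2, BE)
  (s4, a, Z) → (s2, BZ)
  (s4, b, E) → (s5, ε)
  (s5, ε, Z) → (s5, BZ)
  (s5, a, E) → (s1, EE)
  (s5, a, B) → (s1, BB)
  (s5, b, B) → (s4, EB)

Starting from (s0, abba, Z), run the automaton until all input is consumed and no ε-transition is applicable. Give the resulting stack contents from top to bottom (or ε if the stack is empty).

EEEEZ

(s0, abba, Z) ⊢ (s4, bba, BEZ) ⊢ (s2, bba, BEEZ) ⊢ (s4, ba, EEEEZ) ⊢ (s5, a, EEEZ) ⊢ (s1, ε, EEEEZ)
All input consumed in state s1 with stack EEEEZ.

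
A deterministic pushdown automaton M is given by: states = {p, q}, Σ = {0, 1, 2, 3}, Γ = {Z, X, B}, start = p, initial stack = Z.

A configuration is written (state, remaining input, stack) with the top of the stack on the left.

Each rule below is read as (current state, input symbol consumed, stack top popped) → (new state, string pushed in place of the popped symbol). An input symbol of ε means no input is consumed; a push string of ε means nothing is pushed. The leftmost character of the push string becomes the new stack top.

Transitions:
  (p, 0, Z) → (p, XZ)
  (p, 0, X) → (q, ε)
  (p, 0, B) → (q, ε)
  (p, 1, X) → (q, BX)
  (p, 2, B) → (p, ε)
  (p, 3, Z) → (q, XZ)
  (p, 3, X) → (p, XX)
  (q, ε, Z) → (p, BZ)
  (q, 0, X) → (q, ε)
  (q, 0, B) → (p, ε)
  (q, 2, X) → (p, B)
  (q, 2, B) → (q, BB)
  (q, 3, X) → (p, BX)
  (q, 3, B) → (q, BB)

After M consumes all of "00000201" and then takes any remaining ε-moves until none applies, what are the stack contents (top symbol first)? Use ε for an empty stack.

(p, 00000201, Z) ⊢ (p, 0000201, XZ) ⊢ (q, 000201, Z) ⊢ (p, 000201, BZ) ⊢ (q, 00201, Z) ⊢ (p, 00201, BZ) ⊢ (q, 0201, Z) ⊢ (p, 0201, BZ) ⊢ (q, 201, Z) ⊢ (p, 201, BZ) ⊢ (p, 01, Z) ⊢ (p, 1, XZ) ⊢ (q, ε, BXZ)
All input consumed in state q with stack BXZ.

BXZ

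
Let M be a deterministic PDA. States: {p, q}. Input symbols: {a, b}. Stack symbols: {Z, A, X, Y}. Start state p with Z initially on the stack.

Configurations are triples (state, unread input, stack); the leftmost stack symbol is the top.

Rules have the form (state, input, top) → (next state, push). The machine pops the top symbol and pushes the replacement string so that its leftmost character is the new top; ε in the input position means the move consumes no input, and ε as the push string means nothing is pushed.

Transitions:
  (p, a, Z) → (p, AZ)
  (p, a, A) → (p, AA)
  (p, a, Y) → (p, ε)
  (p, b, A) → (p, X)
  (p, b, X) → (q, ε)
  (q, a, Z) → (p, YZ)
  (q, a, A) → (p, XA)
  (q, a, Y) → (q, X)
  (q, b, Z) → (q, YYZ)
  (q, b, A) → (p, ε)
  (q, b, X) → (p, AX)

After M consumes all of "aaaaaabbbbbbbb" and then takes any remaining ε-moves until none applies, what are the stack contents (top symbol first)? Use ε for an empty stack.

AZ

(p, aaaaaabbbbbbbb, Z)
  read a, top Z: go to p, push AZ → (p, aaaaabbbbbbbb, AZ)
  read a, top A: go to p, push AA → (p, aaaabbbbbbbb, AAZ)
  read a, top A: go to p, push AA → (p, aaabbbbbbbb, AAAZ)
  read a, top A: go to p, push AA → (p, aabbbbbbbb, AAAAZ)
  read a, top A: go to p, push AA → (p, abbbbbbbb, AAAAAZ)
  read a, top A: go to p, push AA → (p, bbbbbbbb, AAAAAAZ)
  read b, top A: go to p, push X → (p, bbbbbbb, XAAAAAZ)
  read b, top X: go to q, push ε → (q, bbbbbb, AAAAAZ)
  read b, top A: go to p, push ε → (p, bbbbb, AAAAZ)
  read b, top A: go to p, push X → (p, bbbb, XAAAZ)
  read b, top X: go to q, push ε → (q, bbb, AAAZ)
  read b, top A: go to p, push ε → (p, bb, AAZ)
  read b, top A: go to p, push X → (p, b, XAZ)
  read b, top X: go to q, push ε → (q, ε, AZ)
All input consumed in state q with stack AZ.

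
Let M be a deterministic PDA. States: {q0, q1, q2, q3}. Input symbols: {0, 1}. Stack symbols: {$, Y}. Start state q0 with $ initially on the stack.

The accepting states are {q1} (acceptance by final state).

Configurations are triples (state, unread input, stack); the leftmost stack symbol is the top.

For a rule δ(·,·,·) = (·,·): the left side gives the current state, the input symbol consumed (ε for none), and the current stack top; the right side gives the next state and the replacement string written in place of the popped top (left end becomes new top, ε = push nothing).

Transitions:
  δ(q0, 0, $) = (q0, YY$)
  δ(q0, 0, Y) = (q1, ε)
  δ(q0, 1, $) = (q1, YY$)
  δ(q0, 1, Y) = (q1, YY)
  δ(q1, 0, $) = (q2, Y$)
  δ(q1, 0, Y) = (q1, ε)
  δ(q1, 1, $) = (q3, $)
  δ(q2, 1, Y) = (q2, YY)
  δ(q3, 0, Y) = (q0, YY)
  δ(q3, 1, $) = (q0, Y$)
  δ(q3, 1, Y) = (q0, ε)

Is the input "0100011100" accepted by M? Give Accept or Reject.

(q0, 0100011100, $)
  read 0, top $: go to q0, push YY$ → (q0, 100011100, YY$)
  read 1, top Y: go to q1, push YY → (q1, 00011100, YYY$)
  read 0, top Y: go to q1, push ε → (q1, 0011100, YY$)
  read 0, top Y: go to q1, push ε → (q1, 011100, Y$)
  read 0, top Y: go to q1, push ε → (q1, 11100, $)
  read 1, top $: go to q3, push $ → (q3, 1100, $)
  read 1, top $: go to q0, push Y$ → (q0, 100, Y$)
  read 1, top Y: go to q1, push YY → (q1, 00, YY$)
  read 0, top Y: go to q1, push ε → (q1, 0, Y$)
  read 0, top Y: go to q1, push ε → (q1, ε, $)
All input consumed; state q1 ∈ F.

Accept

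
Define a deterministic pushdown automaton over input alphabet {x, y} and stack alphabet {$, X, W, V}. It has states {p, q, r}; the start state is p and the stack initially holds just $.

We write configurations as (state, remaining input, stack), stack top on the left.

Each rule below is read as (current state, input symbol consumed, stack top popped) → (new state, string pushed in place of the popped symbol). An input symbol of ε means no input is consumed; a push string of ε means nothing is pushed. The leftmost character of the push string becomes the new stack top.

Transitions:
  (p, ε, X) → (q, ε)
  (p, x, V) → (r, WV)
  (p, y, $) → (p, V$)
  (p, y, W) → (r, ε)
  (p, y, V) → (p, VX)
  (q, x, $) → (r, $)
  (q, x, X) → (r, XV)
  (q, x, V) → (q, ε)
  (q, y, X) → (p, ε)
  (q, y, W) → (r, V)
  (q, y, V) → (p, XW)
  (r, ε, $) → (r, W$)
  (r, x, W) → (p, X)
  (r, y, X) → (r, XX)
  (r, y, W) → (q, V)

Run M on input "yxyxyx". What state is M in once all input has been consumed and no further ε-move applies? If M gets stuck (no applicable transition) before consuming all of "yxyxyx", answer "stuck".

stuck

(p, yxyxyx, $) ⊢ (p, xyxyx, V$) ⊢ (r, yxyx, WV$) ⊢ (q, xyx, VV$) ⊢ (q, yx, V$) ⊢ (p, x, XW$) ⊢ (q, x, W$)
No transition for (q, x, top W); M blocks with input x remaining.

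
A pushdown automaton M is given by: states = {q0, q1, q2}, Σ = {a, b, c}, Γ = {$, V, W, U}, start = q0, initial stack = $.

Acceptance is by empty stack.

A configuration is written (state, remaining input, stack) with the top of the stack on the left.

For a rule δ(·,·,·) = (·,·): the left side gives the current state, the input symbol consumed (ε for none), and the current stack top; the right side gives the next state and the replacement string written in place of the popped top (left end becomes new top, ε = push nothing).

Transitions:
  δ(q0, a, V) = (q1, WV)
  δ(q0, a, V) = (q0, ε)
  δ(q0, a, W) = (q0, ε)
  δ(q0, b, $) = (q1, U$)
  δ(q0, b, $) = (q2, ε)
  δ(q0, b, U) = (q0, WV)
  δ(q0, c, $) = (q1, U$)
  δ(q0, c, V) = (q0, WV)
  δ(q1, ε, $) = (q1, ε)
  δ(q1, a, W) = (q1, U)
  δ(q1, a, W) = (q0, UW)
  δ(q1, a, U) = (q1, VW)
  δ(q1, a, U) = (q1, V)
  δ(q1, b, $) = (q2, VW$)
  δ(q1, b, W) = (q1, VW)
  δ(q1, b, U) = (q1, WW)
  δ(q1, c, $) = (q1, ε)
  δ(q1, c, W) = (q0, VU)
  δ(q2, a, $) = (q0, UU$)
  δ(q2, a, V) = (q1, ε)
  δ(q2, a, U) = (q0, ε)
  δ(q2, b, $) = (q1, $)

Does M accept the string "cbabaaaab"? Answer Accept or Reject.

Accept

One accepting computation: (q0, cbabaaaab, $) ⊢ (q1, babaaaab, U$) ⊢ (q1, abaaaab, WW$) ⊢ (q0, baaaab, UWW$) ⊢ (q0, aaaab, WVWW$) ⊢ (q0, aaab, VWW$) ⊢ (q0, aab, WW$) ⊢ (q0, ab, W$) ⊢ (q0, b, $) ⊢ (q2, ε, ε)
All input consumed and the stack is empty.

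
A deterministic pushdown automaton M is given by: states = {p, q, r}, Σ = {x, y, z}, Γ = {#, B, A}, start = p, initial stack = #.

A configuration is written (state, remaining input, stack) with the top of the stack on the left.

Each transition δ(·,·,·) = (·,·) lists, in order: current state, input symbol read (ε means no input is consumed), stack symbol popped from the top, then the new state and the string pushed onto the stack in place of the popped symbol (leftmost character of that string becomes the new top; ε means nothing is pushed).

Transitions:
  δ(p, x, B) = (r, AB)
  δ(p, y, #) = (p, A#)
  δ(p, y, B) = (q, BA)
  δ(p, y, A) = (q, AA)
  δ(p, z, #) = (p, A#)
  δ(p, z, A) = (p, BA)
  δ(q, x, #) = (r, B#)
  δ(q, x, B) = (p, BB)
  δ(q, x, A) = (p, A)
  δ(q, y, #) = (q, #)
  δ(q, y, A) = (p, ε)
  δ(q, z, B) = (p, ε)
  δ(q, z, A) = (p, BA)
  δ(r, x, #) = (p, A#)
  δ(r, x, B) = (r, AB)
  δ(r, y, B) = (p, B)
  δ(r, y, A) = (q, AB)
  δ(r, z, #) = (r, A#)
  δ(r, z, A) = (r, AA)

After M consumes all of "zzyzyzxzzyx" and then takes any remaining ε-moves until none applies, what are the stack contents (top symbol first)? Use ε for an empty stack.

ABAABAAA#

(p, zzyzyzxzzyx, #)
  read z, top #: go to p, push A# → (p, zyzyzxzzyx, A#)
  read z, top A: go to p, push BA → (p, yzyzxzzyx, BA#)
  read y, top B: go to q, push BA → (q, zyzxzzyx, BAA#)
  read z, top B: go to p, push ε → (p, yzxzzyx, AA#)
  read y, top A: go to q, push AA → (q, zxzzyx, AAA#)
  read z, top A: go to p, push BA → (p, xzzyx, BAAA#)
  read x, top B: go to r, push AB → (r, zzyx, ABAAA#)
  read z, top A: go to r, push AA → (r, zyx, AABAAA#)
  read z, top A: go to r, push AA → (r, yx, AAABAAA#)
  read y, top A: go to q, push AB → (q, x, ABAABAAA#)
  read x, top A: go to p, push A → (p, ε, ABAABAAA#)
All input consumed in state p with stack ABAABAAA#.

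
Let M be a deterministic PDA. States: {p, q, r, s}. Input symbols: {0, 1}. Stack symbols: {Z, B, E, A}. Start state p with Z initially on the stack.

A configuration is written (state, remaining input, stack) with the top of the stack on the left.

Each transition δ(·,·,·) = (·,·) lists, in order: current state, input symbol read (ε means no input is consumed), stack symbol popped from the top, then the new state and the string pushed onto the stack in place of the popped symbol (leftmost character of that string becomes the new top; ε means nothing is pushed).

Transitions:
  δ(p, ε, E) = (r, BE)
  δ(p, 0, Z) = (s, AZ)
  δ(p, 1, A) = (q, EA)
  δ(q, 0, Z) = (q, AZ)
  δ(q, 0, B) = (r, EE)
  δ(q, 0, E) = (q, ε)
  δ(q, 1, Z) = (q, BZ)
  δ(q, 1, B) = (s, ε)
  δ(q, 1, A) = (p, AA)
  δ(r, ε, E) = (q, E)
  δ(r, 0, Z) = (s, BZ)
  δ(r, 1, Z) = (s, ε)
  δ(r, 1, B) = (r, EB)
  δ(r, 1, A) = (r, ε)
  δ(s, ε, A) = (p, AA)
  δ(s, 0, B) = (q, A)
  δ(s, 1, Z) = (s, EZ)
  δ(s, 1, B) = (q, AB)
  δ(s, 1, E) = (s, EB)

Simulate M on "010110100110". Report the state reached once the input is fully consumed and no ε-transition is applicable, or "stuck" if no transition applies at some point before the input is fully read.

stuck

(p, 010110100110, Z)
  read 0, top Z: go to s, push AZ → (s, 10110100110, AZ)
  ε-move, top A: go to p, push AA → (p, 10110100110, AAZ)
  read 1, top A: go to q, push EA → (q, 0110100110, EAAZ)
  read 0, top E: go to q, push ε → (q, 110100110, AAZ)
  read 1, top A: go to p, push AA → (p, 10100110, AAAZ)
  read 1, top A: go to q, push EA → (q, 0100110, EAAAZ)
  read 0, top E: go to q, push ε → (q, 100110, AAAZ)
  read 1, top A: go to p, push AA → (p, 00110, AAAAZ)
No transition for (p, 0, top A); M blocks with input 00110 remaining.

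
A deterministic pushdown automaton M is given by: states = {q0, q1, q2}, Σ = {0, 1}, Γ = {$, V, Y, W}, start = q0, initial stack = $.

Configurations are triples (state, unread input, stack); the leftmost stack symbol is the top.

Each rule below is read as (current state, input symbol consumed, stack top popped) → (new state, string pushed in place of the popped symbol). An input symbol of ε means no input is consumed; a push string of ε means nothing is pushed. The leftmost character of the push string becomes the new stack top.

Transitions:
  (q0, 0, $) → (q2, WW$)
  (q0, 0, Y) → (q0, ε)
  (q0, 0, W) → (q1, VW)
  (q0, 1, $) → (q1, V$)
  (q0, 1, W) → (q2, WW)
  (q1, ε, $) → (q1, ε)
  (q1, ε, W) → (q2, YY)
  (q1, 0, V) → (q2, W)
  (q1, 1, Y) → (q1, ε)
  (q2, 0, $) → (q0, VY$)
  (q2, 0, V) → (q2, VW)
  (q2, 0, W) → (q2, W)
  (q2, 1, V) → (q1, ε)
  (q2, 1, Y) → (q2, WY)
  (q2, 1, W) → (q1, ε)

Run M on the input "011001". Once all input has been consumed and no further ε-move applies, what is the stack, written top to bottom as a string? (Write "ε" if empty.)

(q0, 011001, $)
  read 0, top $: go to q2, push WW$ → (q2, 11001, WW$)
  read 1, top W: go to q1, push ε → (q1, 1001, W$)
  ε-move, top W: go to q2, push YY → (q2, 1001, YY$)
  read 1, top Y: go to q2, push WY → (q2, 001, WYY$)
  read 0, top W: go to q2, push W → (q2, 01, WYY$)
  read 0, top W: go to q2, push W → (q2, 1, WYY$)
  read 1, top W: go to q1, push ε → (q1, ε, YY$)
All input consumed in state q1 with stack YY$.

YY$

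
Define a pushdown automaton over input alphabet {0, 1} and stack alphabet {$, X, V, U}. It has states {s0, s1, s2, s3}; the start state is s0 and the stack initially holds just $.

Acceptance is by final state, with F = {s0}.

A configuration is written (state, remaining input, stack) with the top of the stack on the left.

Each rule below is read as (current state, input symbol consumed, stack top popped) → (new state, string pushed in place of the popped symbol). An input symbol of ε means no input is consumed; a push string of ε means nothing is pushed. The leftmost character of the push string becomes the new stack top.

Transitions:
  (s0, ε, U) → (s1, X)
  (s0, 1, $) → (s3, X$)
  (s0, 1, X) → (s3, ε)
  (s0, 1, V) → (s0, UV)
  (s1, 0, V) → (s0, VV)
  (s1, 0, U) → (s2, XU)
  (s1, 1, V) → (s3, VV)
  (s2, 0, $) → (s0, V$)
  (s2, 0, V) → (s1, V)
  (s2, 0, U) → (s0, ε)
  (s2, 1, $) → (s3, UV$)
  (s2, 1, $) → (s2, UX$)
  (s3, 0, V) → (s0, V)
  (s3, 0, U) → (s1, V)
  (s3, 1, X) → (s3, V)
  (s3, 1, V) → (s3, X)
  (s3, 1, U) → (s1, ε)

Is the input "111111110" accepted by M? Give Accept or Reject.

Accept

One accepting computation: (s0, 111111110, $) ⊢ (s3, 11111110, X$) ⊢ (s3, 1111110, V$) ⊢ (s3, 111110, X$) ⊢ (s3, 11110, V$) ⊢ (s3, 1110, X$) ⊢ (s3, 110, V$) ⊢ (s3, 10, X$) ⊢ (s3, 0, V$) ⊢ (s0, ε, V$)
All input consumed and state s0 ∈ F.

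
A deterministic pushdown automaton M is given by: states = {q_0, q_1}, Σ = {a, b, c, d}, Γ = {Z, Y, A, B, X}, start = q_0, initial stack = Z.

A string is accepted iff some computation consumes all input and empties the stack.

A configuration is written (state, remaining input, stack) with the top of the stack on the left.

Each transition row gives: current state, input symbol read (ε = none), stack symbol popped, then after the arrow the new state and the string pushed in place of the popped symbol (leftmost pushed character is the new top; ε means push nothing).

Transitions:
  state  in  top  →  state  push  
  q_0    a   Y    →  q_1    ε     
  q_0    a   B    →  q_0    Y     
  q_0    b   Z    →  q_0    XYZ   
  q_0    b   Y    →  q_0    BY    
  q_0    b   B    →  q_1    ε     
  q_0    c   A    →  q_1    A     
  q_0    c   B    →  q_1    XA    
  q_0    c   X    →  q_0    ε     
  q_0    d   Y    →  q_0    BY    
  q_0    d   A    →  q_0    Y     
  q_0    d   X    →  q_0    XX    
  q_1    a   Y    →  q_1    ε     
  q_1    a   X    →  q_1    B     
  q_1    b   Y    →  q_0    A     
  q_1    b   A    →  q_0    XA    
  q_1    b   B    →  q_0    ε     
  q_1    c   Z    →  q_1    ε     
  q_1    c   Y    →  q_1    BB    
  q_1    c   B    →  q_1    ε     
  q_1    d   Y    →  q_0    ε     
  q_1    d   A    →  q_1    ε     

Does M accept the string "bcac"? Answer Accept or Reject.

(q_0, bcac, Z)
  read b, top Z: go to q_0, push XYZ → (q_0, cac, XYZ)
  read c, top X: go to q_0, push ε → (q_0, ac, YZ)
  read a, top Y: go to q_1, push ε → (q_1, c, Z)
  read c, top Z: go to q_1, push ε → (q_1, ε, ε)
All input consumed and the stack is empty.

Accept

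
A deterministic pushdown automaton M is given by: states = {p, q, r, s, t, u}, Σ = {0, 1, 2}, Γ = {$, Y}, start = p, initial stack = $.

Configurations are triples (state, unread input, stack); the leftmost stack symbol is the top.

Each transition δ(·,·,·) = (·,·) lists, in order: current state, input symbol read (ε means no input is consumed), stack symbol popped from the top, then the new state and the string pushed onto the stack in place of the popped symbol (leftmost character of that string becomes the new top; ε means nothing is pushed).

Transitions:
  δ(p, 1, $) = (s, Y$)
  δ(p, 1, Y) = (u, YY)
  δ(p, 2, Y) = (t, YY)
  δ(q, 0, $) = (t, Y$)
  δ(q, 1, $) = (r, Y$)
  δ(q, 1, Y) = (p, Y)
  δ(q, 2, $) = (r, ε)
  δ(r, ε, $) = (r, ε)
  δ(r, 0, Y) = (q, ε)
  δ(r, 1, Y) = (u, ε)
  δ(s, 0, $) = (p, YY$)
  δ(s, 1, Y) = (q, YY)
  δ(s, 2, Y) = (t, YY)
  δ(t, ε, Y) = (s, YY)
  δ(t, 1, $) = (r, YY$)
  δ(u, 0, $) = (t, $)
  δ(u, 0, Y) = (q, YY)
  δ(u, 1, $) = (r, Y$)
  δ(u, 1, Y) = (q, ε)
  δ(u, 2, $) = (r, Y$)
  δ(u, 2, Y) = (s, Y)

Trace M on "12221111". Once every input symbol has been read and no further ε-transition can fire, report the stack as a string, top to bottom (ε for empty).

YYYYYYYY$

(p, 12221111, $)
  read 1, top $: go to s, push Y$ → (s, 2221111, Y$)
  read 2, top Y: go to t, push YY → (t, 221111, YY$)
  ε-move, top Y: go to s, push YY → (s, 221111, YYY$)
  read 2, top Y: go to t, push YY → (t, 21111, YYYY$)
  ε-move, top Y: go to s, push YY → (s, 21111, YYYYY$)
  read 2, top Y: go to t, push YY → (t, 1111, YYYYYY$)
  ε-move, top Y: go to s, push YY → (s, 1111, YYYYYYY$)
  read 1, top Y: go to q, push YY → (q, 111, YYYYYYYY$)
  read 1, top Y: go to p, push Y → (p, 11, YYYYYYYY$)
  read 1, top Y: go to u, push YY → (u, 1, YYYYYYYYY$)
  read 1, top Y: go to q, push ε → (q, ε, YYYYYYYY$)
All input consumed in state q with stack YYYYYYYY$.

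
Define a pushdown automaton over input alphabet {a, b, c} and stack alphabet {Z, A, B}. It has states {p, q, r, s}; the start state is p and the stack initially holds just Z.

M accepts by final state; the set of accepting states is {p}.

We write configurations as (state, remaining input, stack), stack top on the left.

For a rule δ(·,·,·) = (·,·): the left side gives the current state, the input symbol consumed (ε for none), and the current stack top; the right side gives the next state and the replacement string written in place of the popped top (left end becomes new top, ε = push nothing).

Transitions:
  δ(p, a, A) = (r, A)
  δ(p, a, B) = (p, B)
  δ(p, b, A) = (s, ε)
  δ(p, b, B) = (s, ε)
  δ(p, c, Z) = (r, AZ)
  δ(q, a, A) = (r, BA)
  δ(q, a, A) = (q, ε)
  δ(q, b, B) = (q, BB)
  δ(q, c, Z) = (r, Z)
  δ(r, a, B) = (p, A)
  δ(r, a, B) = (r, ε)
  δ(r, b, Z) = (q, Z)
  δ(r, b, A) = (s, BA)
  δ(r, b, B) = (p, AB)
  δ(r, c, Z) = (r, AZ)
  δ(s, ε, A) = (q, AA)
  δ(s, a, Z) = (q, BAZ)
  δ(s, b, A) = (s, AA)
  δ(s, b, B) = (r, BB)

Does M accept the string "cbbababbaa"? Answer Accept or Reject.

One accepting computation: (p, cbbababbaa, Z) ⊢ (r, bbababbaa, AZ) ⊢ (s, bababbaa, BAZ) ⊢ (r, ababbaa, BBAZ) ⊢ (r, babbaa, BAZ) ⊢ (p, abbaa, ABAZ) ⊢ (r, bbaa, ABAZ) ⊢ (s, baa, BABAZ) ⊢ (r, aa, BBABAZ) ⊢ (r, a, BABAZ) ⊢ (p, ε, AABAZ)
All input consumed and state p ∈ F.

Accept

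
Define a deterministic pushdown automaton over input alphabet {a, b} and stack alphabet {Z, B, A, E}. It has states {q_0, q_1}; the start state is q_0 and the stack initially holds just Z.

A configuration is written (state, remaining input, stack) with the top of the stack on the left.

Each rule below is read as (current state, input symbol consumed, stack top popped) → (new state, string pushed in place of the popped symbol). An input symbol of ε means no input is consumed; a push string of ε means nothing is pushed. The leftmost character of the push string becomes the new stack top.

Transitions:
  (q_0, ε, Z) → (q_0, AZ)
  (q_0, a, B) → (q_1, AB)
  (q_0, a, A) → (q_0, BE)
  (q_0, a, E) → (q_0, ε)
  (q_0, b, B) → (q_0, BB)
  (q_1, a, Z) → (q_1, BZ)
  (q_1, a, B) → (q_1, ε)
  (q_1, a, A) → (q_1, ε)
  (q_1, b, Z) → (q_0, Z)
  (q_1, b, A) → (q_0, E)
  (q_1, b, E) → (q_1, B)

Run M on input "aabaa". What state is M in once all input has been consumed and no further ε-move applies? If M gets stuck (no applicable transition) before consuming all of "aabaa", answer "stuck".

q_1

(q_0, aabaa, Z)
  ε-move, top Z: go to q_0, push AZ → (q_0, aabaa, AZ)
  read a, top A: go to q_0, push BE → (q_0, abaa, BEZ)
  read a, top B: go to q_1, push AB → (q_1, baa, ABEZ)
  read b, top A: go to q_0, push E → (q_0, aa, EBEZ)
  read a, top E: go to q_0, push ε → (q_0, a, BEZ)
  read a, top B: go to q_1, push AB → (q_1, ε, ABEZ)
All input consumed; M is in state q_1.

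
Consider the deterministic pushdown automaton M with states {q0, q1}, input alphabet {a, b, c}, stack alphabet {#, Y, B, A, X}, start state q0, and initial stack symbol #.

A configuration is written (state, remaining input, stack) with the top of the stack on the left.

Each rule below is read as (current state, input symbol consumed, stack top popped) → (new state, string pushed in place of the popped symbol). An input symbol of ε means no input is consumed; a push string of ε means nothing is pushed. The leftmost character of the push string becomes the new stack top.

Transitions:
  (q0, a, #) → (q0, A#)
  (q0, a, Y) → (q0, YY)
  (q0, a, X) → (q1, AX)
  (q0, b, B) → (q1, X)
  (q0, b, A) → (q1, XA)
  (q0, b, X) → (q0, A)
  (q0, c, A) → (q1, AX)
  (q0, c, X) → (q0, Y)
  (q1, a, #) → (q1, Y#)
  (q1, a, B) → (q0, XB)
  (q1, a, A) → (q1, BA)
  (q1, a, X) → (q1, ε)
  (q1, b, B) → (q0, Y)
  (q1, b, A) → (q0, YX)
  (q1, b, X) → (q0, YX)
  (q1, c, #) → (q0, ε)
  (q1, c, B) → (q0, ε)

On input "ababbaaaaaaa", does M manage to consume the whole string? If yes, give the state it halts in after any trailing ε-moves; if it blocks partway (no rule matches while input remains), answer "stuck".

stuck

(q0, ababbaaaaaaa, #) ⊢ (q0, babbaaaaaaa, A#) ⊢ (q1, abbaaaaaaa, XA#) ⊢ (q1, bbaaaaaaa, A#) ⊢ (q0, baaaaaaa, YX#)
No transition for (q0, b, top Y); M blocks with input baaaaaaa remaining.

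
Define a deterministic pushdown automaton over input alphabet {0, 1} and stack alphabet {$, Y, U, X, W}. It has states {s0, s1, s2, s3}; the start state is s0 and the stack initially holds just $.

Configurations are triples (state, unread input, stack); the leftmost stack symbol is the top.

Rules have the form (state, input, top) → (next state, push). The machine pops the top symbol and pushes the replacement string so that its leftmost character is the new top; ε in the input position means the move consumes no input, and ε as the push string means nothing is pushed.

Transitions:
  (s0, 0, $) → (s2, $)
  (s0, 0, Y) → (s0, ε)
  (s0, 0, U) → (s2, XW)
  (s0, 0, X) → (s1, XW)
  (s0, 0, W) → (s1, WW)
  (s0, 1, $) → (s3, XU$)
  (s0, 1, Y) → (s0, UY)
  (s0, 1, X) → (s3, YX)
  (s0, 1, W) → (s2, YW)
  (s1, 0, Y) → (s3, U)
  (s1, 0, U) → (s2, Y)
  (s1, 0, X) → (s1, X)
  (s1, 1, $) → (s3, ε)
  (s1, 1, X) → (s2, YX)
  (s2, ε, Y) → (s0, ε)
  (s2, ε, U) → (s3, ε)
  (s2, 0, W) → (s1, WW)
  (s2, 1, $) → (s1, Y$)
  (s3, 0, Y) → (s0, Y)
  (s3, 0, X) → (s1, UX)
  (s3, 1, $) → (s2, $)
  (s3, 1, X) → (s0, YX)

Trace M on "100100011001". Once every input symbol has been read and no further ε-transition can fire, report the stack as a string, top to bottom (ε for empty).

(s0, 100100011001, $) ⊢ (s3, 00100011001, XU$) ⊢ (s1, 0100011001, UXU$) ⊢ (s2, 100011001, YXU$) ⊢ (s0, 100011001, XU$) ⊢ (s3, 00011001, YXU$) ⊢ (s0, 0011001, YXU$) ⊢ (s0, 011001, XU$) ⊢ (s1, 11001, XWU$) ⊢ (s2, 1001, YXWU$) ⊢ (s0, 1001, XWU$) ⊢ (s3, 001, YXWU$) ⊢ (s0, 01, YXWU$) ⊢ (s0, 1, XWU$) ⊢ (s3, ε, YXWU$)
All input consumed in state s3 with stack YXWU$.

YXWU$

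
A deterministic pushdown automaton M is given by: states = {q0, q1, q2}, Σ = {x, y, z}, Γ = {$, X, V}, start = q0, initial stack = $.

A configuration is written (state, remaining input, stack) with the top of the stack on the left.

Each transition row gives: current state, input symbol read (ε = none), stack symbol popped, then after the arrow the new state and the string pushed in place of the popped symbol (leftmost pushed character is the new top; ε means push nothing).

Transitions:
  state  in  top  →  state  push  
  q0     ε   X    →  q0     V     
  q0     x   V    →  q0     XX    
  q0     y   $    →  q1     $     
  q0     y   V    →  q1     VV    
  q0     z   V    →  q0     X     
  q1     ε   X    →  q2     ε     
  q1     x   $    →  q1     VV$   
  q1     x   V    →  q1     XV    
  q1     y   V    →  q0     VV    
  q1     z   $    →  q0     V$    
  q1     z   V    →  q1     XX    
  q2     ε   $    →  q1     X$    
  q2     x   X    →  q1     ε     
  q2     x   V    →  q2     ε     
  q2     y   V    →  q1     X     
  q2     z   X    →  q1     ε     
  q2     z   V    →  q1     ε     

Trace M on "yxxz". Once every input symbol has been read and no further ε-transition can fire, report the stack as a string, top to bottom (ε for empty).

V$

(q0, yxxz, $)
  read y, top $: go to q1, push $ → (q1, xxz, $)
  read x, top $: go to q1, push VV$ → (q1, xz, VV$)
  read x, top V: go to q1, push XV → (q1, z, XVV$)
  ε-move, top X: go to q2, push ε → (q2, z, VV$)
  read z, top V: go to q1, push ε → (q1, ε, V$)
All input consumed in state q1 with stack V$.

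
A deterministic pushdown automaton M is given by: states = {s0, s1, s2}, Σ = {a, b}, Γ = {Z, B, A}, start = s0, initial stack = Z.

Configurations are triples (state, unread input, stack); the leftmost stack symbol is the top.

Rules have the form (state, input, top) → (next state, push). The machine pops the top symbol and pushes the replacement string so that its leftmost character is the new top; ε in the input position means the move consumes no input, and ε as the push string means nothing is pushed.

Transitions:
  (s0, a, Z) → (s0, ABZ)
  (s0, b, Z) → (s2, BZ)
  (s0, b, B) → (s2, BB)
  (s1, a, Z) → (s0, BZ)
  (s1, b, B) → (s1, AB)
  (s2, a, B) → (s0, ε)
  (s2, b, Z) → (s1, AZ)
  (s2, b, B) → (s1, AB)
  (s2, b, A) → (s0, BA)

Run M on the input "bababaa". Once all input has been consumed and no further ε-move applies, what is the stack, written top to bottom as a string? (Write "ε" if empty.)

(s0, bababaa, Z)
  read b, top Z: go to s2, push BZ → (s2, ababaa, BZ)
  read a, top B: go to s0, push ε → (s0, babaa, Z)
  read b, top Z: go to s2, push BZ → (s2, abaa, BZ)
  read a, top B: go to s0, push ε → (s0, baa, Z)
  read b, top Z: go to s2, push BZ → (s2, aa, BZ)
  read a, top B: go to s0, push ε → (s0, a, Z)
  read a, top Z: go to s0, push ABZ → (s0, ε, ABZ)
All input consumed in state s0 with stack ABZ.

ABZ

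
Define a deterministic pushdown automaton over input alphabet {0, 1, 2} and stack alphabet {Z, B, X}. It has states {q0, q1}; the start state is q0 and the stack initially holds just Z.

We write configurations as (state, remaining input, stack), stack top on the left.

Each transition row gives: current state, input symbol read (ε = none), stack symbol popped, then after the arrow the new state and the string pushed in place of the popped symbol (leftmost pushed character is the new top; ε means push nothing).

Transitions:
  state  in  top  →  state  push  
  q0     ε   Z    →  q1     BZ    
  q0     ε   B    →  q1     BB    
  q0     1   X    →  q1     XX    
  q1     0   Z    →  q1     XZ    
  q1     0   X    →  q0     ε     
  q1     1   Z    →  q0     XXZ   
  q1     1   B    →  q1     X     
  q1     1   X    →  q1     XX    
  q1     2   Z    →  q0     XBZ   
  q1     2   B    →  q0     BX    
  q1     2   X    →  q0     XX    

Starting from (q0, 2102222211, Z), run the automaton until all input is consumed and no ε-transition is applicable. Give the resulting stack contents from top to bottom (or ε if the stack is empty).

XXBXBXBXBXBXBXZ

(q0, 2102222211, Z)
  ε-move, top Z: go to q1, push BZ → (q1, 2102222211, BZ)
  read 2, top B: go to q0, push BX → (q0, 102222211, BXZ)
  ε-move, top B: go to q1, push BB → (q1, 102222211, BBXZ)
  read 1, top B: go to q1, push X → (q1, 02222211, XBXZ)
  read 0, top X: go to q0, push ε → (q0, 2222211, BXZ)
  ε-move, top B: go to q1, push BB → (q1, 2222211, BBXZ)
  read 2, top B: go to q0, push BX → (q0, 222211, BXBXZ)
  ε-move, top B: go to q1, push BB → (q1, 222211, BBXBXZ)
  read 2, top B: go to q0, push BX → (q0, 22211, BXBXBXZ)
  ε-move, top B: go to q1, push BB → (q1, 22211, BBXBXBXZ)
  read 2, top B: go to q0, push BX → (q0, 2211, BXBXBXBXZ)
  ε-move, top B: go to q1, push BB → (q1, 2211, BBXBXBXBXZ)
  read 2, top B: go to q0, push BX → (q0, 211, BXBXBXBXBXZ)
  ε-move, top B: go to q1, push BB → (q1, 211, BBXBXBXBXBXZ)
  read 2, top B: go to q0, push BX → (q0, 11, BXBXBXBXBXBXZ)
  ε-move, top B: go to q1, push BB → (q1, 11, BBXBXBXBXBXBXZ)
  read 1, top B: go to q1, push X → (q1, 1, XBXBXBXBXBXBXZ)
  read 1, top X: go to q1, push XX → (q1, ε, XXBXBXBXBXBXBXZ)
All input consumed in state q1 with stack XXBXBXBXBXBXBXZ.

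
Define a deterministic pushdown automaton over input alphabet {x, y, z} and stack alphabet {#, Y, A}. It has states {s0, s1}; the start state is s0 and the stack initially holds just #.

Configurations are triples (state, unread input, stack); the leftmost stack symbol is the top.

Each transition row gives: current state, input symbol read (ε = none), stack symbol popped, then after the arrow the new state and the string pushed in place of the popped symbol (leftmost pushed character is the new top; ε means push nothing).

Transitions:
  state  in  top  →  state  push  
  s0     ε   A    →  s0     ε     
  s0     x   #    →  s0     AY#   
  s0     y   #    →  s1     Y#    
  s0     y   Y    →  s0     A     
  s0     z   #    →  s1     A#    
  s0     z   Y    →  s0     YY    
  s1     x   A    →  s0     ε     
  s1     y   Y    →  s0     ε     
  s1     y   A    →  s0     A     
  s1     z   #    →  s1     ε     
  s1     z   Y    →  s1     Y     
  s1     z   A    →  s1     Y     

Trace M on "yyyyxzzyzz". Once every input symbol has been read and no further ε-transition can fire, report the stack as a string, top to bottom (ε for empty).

YYYY#

(s0, yyyyxzzyzz, #) ⊢ (s1, yyyxzzyzz, Y#) ⊢ (s0, yyxzzyzz, #) ⊢ (s1, yxzzyzz, Y#) ⊢ (s0, xzzyzz, #) ⊢ (s0, zzyzz, AY#) ⊢ (s0, zzyzz, Y#) ⊢ (s0, zyzz, YY#) ⊢ (s0, yzz, YYY#) ⊢ (s0, zz, AYY#) ⊢ (s0, zz, YY#) ⊢ (s0, z, YYY#) ⊢ (s0, ε, YYYY#)
All input consumed in state s0 with stack YYYY#.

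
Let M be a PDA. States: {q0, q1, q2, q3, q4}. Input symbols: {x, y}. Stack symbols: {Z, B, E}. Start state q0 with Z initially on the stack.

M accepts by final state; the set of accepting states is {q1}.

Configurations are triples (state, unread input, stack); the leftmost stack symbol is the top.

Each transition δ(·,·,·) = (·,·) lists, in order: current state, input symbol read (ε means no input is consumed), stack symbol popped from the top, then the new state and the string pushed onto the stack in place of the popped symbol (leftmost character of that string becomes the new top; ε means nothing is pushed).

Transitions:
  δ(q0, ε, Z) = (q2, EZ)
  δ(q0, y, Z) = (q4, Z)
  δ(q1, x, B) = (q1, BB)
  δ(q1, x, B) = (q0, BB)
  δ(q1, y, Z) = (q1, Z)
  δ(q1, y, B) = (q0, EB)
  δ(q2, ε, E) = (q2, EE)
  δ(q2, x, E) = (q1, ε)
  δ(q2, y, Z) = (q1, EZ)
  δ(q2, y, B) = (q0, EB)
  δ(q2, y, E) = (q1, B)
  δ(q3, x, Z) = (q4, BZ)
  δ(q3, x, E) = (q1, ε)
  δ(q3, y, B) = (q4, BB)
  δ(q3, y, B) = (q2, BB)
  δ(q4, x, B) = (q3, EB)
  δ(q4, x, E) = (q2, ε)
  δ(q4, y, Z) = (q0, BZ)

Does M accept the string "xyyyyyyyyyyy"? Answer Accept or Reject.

One accepting computation: (q0, xyyyyyyyyyyy, Z) ⊢ (q2, xyyyyyyyyyyy, EZ) ⊢ (q1, yyyyyyyyyyy, Z) ⊢ (q1, yyyyyyyyyy, Z) ⊢ (q1, yyyyyyyyy, Z) ⊢ (q1, yyyyyyyy, Z) ⊢ (q1, yyyyyyy, Z) ⊢ (q1, yyyyyy, Z) ⊢ (q1, yyyyy, Z) ⊢ (q1, yyyy, Z) ⊢ (q1, yyy, Z) ⊢ (q1, yy, Z) ⊢ (q1, y, Z) ⊢ (q1, ε, Z)
All input consumed and state q1 ∈ F.

Accept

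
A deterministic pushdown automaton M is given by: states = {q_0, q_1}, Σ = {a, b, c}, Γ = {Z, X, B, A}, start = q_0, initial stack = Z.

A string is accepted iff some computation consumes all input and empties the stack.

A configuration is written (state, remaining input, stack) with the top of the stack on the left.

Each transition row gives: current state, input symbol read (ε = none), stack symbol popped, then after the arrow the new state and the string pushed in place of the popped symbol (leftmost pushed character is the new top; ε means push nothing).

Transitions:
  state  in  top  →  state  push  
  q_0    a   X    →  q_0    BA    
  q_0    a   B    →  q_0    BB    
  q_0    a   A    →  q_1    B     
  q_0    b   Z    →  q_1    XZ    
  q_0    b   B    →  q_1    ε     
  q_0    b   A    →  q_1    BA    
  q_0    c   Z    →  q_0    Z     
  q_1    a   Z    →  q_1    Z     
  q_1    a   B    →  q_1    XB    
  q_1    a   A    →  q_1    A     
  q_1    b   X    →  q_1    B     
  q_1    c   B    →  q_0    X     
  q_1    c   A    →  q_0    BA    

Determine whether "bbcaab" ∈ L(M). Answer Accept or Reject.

Reject

(q_0, bbcaab, Z)
  read b, top Z: go to q_1, push XZ → (q_1, bcaab, XZ)
  read b, top X: go to q_1, push B → (q_1, caab, BZ)
  read c, top B: go to q_0, push X → (q_0, aab, XZ)
  read a, top X: go to q_0, push BA → (q_0, ab, BAZ)
  read a, top B: go to q_0, push BB → (q_0, b, BBAZ)
  read b, top B: go to q_1, push ε → (q_1, ε, BAZ)
All input consumed; stack is BAZ, not empty, and no further ε-move applies.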